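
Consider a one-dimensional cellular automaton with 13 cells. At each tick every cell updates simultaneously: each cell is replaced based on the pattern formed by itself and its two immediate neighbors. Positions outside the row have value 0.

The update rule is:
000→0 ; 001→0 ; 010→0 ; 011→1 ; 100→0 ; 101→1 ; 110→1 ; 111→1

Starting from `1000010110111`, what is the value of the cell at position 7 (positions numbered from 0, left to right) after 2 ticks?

0000001111111
0000001111111
position 7 holds 1

1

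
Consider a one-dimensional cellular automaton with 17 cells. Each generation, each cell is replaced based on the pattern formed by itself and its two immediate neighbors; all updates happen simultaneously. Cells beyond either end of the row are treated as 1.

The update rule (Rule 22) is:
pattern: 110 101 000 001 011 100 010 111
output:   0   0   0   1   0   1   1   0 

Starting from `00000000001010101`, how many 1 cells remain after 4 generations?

4

10000000011010100
01000000100010111
01100001110110000
00010010000001001
count of 1: 4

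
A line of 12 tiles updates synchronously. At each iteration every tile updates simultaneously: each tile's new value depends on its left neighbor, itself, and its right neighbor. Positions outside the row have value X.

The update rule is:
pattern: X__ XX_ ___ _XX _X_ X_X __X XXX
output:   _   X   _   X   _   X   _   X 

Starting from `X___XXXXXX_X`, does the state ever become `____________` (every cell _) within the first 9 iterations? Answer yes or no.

X___XXXXXXXX
X___XXXXXXXX  (fixed point — unchanged through iteration 9)
iteration 9 is X___XXXXXXXX, still not uniform _

no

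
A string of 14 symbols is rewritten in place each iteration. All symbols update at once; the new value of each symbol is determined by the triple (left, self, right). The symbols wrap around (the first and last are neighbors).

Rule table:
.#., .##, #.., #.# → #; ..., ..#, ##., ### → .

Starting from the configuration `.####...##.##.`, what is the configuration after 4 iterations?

iteration 1: .#...#..#.##.#
iteration 2: ###..##.###.##
iteration 3: ...#.#.##..##.
iteration 4: ...#####.#.#.#

...#####.#.#.#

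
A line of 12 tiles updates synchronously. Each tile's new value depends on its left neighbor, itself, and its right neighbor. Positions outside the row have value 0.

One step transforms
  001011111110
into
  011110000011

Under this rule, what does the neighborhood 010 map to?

1

At position 2 the neighborhood is 010; the next row has 1 there.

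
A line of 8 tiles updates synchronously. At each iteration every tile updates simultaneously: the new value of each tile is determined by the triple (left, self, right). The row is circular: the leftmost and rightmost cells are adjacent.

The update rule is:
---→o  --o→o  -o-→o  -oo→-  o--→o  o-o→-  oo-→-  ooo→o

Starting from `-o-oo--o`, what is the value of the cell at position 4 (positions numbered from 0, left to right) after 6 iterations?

-o---ooo
-oooo-o-
o-oo--oo
----oo-o
oooo---o
ooo-ooo-
position 4 holds o

o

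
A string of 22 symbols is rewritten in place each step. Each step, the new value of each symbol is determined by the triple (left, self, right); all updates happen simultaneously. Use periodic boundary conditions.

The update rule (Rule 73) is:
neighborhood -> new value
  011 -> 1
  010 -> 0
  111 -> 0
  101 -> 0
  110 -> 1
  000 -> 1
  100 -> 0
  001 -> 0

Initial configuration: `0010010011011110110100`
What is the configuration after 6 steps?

1000000011010010110001
1011111011000000110101
1010001011011110110001
1000100011010010110101
1010001011000000110001
1000100011011110110101

1000100011011110110101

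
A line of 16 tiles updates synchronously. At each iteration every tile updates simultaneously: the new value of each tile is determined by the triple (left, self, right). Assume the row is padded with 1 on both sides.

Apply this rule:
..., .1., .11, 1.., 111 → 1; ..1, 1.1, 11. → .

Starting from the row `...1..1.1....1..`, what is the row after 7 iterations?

11.11.1.1111.11.
1..1..1.111..1..
.1.11.1.11.1.11.
.1.1..1.1..1.1..
.1.11.1.11.1.11.  (repeats iteration 3; period 2)
iteration 7: .1.11.1.11.1.11.

.1.11.1.11.1.11.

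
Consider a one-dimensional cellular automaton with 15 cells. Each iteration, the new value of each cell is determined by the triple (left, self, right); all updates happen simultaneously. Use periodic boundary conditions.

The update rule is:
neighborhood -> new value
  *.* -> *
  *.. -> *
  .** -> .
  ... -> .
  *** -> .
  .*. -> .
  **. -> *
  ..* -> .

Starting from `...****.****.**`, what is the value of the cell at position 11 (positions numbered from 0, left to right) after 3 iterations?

.

*.....**...**.*
**.....**...**.
.**.....**...**
position 11 holds .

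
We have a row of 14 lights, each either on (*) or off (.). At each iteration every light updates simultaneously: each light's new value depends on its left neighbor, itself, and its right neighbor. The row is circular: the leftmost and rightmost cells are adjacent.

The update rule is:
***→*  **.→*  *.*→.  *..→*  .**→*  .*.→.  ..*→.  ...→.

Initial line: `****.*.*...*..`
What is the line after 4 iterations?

****....*...*.
*****....*....
******....*...
*******....*..

*******....*..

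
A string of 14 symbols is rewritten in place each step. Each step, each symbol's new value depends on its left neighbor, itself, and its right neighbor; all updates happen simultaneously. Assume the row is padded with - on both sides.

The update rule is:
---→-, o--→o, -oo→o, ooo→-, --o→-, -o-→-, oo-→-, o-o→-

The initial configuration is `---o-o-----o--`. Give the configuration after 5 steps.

------o-----o-
-------o-----o
--------o-----
---------o----
----------o---

----------o---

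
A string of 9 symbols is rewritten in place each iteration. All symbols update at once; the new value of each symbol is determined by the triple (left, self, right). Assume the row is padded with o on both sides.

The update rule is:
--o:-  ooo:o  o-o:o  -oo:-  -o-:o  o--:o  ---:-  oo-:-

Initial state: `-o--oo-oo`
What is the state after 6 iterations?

iteration 1: ooo---o-o
iteration 2: oo-o--oo-
iteration 3: o-ooo---o
iteration 4: -o-o-o---
iteration 5: ooooooo--
iteration 6: oooooo-o-

oooooo-o-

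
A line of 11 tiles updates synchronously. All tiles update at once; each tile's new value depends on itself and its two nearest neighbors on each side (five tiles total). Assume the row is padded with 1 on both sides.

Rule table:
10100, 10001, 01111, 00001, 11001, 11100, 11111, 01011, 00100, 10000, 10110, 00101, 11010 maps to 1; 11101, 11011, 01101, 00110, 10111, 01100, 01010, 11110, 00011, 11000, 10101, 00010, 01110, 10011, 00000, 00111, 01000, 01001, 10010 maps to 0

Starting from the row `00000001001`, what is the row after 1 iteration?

01000101000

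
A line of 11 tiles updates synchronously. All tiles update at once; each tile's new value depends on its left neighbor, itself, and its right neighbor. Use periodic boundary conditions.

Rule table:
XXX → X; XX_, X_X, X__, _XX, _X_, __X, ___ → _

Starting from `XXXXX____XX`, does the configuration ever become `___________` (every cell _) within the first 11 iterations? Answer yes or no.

XXXX______X
XXX________
_X_________
___________
all cells are _ at iteration 4

yes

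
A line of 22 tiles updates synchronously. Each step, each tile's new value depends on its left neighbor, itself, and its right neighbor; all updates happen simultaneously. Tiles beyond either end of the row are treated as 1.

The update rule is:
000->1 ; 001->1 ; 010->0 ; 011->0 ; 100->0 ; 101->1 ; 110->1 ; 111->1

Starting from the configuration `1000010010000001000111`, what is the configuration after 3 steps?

step 1: 1011100100111110011011
step 2: 1101101001011110101101
step 3: 1110110010101111010110

1110110010101111010110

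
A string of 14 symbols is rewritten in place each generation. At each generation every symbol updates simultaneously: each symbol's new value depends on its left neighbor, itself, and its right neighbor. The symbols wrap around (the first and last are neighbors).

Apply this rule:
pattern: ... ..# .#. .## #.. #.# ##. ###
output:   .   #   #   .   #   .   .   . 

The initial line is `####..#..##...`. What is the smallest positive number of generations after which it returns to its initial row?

12

....#####..#.#
#..#.....###.#
.####...#.....
#....#.###....
##..##....#..#
..##..#..####.
.#..#####....#
.###.....#..##
....#...####..
...###.#....#.
..#....##..###
####..#..##...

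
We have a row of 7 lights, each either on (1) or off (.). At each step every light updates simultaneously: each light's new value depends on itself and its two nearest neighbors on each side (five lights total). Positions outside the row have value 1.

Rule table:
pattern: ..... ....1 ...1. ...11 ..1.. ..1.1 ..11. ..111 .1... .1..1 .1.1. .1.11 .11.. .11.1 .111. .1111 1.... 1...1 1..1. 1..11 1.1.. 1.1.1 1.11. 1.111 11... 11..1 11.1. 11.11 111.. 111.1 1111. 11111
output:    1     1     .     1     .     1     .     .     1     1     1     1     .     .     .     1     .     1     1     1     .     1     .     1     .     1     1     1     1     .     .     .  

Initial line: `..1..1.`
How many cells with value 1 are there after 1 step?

6

11.1111
count of 1: 6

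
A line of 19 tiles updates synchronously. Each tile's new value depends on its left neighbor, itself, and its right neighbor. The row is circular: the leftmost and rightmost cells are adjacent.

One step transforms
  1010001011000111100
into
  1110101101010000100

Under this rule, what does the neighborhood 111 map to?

0

At position 14 the neighborhood is 111; the next row has 0 there.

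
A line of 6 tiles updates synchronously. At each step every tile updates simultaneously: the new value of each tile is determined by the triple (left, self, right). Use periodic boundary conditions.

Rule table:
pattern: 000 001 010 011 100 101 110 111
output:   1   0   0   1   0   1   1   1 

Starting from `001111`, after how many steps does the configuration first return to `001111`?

step 1: 001111

1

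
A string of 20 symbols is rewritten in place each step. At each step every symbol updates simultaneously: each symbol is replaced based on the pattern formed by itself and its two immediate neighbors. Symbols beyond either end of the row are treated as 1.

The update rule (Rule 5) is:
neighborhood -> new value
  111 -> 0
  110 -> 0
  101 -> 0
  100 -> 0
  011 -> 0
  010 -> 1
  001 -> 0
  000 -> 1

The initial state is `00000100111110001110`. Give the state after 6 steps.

01110100000000100000
00000101111110101110
01110100000000100000  (repeats step 1; period 2)
step 6: 00000101111110101110

00000101111110101110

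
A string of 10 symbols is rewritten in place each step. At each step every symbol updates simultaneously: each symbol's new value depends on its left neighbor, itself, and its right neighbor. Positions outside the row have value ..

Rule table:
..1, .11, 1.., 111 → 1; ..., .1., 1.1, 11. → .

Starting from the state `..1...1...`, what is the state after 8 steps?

1...1.1...

.1.1.1.1..
1.......1.
.1.....1.1
1.1...1...
...1.1.1..
..1.....1.
.1.1...1.1
1...1.1...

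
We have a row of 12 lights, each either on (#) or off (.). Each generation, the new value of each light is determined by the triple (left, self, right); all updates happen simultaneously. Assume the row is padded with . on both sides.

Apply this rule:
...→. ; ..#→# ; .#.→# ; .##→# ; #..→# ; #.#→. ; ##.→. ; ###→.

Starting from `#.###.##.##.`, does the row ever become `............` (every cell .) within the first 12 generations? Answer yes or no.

generation 1: #.#...#..#.#
generation 2: #.##.#####.#
generation 3: #.#..#.....#
generation 4: #.#####...##
generation 5: #.#....#.##.
generation 6: #.##..##.#.#
generation 7: #.#.###..#.#
generation 8: #.#.#..###.#
generation 9: #.#.####...#
generation 10: #.#.#...#.##
generation 11: #.#.##.##.#.
generation 12: #.#.#..#..##
generation 12 is #.#.#..#..##, still not uniform .

no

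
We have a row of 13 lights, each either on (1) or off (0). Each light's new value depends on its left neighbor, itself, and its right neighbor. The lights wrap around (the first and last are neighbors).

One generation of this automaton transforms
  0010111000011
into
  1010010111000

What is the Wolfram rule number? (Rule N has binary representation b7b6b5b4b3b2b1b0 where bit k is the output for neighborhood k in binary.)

position 5: 111 → 1  (bit 7 = 1)
position 6: 110 → 0  (bit 6 = 0)
position 3: 101 → 0  (bit 5 = 0)
position 0: 100 → 1  (bit 4 = 1)
position 4: 011 → 0  (bit 3 = 0)
position 2: 010 → 1  (bit 2 = 1)
position 1: 001 → 0  (bit 1 = 0)
position 8: 000 → 1  (bit 0 = 1)
bits b7..b0 = 10010101 = 149

149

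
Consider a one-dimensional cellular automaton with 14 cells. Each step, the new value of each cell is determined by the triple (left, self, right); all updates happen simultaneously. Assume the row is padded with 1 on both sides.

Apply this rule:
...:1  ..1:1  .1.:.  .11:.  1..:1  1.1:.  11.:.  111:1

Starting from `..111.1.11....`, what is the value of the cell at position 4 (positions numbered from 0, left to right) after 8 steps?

1

step 1: 11.1......1111
step 2: 1...111111.111
step 3: .111.1111...11
step 4: ..1...11.111.1
step 5: 11.111....1...
step 6: 1...1.1111.111
step 7: .111...11...11
step 8: ..1.111..111.1
position 4 holds 1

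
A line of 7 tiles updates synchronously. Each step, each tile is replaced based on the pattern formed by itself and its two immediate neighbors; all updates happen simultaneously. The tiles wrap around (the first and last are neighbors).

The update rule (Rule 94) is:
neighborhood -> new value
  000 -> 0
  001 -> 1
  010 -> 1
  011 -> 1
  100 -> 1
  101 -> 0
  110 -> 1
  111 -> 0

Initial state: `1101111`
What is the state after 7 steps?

step 1: 0101000
step 2: 1101100
step 3: 1101111  (repeats step 0; period 3)
step 7: 0101000

0101000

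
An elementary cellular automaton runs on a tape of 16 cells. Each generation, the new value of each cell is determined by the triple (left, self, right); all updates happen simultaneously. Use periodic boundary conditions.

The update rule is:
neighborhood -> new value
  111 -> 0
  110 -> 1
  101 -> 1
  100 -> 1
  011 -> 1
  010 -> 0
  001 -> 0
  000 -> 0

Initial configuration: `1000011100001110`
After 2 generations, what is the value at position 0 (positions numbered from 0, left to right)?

1

0100010110001011
1010001111000111
position 0 holds 1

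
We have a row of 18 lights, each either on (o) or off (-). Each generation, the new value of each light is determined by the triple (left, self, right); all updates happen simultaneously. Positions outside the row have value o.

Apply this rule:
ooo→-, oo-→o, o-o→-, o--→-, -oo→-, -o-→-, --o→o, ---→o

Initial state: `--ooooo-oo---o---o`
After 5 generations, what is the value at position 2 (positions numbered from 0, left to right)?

-o----o--o-oo--oo-
---ooo--o---o-o-o-
-oo--o-o--oo------
--o-o----o-o-ooooo
-o----ooo---------
position 2 holds -

-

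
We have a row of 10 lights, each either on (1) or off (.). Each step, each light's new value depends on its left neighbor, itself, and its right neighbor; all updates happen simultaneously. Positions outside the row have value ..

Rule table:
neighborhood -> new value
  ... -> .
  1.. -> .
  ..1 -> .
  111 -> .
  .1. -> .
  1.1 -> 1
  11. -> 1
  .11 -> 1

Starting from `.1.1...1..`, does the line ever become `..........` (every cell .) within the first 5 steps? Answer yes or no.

..1.......
..........
all cells are . at step 2

yes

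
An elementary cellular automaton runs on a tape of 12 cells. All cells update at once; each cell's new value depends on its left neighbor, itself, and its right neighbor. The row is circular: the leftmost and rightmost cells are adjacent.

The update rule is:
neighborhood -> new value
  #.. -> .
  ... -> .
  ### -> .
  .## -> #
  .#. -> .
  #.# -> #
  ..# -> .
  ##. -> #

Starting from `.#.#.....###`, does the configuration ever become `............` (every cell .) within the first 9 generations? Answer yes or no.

yes

#.#......#.#
##........##
.#........#.
............
all cells are . at generation 4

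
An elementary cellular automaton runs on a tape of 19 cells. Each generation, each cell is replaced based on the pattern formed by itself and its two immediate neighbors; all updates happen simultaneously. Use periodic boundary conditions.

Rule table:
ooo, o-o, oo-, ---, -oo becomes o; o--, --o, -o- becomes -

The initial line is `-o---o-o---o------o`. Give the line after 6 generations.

oooooooooo--ooooooo

o--o--o--o---oooo--
-----------o-oooo--
oooooooooo--ooooo-o
oooooooooo--ooooooo
oooooooooo--ooooooo  (fixed point — unchanged through generation 6)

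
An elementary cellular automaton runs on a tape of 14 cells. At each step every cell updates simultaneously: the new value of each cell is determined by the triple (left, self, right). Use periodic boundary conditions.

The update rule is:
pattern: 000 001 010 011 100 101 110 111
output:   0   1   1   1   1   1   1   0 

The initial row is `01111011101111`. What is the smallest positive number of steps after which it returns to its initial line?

2

11001110111001
01111011101111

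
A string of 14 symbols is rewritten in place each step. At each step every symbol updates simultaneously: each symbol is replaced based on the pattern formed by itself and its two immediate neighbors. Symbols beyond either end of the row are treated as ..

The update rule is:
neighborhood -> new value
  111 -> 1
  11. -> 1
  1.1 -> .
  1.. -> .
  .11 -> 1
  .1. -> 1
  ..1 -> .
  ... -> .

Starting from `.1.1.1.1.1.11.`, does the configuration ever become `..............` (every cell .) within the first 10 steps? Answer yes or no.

.1.1.1.1.1.11.  (fixed point — unchanged through step 10)
step 10 is .1.1.1.1.1.11., still not uniform .

no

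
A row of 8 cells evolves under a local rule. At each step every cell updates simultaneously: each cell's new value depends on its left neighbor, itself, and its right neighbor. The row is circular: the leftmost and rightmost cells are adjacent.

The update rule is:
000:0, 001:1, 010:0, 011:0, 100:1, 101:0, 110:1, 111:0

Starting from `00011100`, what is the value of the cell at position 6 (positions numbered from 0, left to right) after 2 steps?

00100110
01011011
position 6 holds 1

1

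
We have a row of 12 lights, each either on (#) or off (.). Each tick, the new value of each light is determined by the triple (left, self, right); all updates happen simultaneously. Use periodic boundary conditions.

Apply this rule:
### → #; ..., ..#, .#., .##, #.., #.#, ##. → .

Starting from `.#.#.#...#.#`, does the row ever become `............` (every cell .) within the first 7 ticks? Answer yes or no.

............
all cells are . at tick 1

yes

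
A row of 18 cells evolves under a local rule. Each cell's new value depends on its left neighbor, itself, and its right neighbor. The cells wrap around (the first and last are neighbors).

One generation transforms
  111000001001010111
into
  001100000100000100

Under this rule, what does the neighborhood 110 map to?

At position 2 the neighborhood is 110; the next row has 1 there.

1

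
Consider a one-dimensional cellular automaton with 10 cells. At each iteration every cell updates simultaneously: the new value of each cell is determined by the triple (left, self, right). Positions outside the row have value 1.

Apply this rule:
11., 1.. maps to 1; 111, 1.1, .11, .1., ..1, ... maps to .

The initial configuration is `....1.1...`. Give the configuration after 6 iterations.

11..11....

1......1..
11......1.
.11.......
..11......
1..11.....
11..11....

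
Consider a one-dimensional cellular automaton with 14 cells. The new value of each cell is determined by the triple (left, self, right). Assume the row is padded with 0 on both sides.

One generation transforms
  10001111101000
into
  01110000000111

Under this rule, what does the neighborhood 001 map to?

At position 3 the neighborhood is 001; the next row has 1 there.

1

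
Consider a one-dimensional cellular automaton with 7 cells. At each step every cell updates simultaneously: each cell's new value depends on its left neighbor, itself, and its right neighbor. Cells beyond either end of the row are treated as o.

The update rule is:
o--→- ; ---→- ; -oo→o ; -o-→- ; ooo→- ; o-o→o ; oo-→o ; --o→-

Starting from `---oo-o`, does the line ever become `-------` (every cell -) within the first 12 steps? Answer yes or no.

---oooo
---o---
-------
all cells are - at step 3

yes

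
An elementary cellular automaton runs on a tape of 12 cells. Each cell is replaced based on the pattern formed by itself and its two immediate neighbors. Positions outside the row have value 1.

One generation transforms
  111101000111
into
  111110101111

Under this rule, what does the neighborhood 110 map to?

At position 3 the neighborhood is 110; the next row has 1 there.

1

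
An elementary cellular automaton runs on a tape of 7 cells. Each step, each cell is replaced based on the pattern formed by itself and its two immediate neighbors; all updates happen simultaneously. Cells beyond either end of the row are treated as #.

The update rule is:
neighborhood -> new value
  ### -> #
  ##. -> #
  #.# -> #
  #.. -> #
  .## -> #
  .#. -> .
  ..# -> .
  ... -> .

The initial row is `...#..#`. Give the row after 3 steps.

###..##

#...#.#
##...##
###..##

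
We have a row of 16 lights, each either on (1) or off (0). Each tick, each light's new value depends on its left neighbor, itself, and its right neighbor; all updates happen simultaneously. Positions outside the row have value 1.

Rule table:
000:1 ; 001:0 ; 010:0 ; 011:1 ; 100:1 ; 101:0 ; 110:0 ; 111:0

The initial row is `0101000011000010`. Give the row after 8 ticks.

0000111010111000
1110100000100110
0000011110010100
1111010001000010
0000001100111000
1111101010100110
0000000000010100
1111111111000010

1111111111000010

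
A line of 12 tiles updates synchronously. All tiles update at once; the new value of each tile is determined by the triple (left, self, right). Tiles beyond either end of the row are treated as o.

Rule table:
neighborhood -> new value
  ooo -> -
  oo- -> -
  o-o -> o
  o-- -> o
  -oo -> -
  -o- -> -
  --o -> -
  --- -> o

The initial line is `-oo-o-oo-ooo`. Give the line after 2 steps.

step 1: o--o-o--o---
step 2: -o--o-o--oo-

-o--o-o--oo-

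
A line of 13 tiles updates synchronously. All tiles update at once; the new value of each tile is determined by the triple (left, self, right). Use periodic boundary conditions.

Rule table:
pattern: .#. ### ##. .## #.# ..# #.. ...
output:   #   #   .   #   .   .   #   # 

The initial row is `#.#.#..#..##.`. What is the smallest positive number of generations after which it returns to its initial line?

generation 1: #.#.##.##.#..
generation 2: #.#.#..#..##.

2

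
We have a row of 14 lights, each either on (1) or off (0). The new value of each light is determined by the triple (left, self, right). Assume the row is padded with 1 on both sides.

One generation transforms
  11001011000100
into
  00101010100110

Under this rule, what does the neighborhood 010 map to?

At position 4 the neighborhood is 010; the next row has 1 there.

1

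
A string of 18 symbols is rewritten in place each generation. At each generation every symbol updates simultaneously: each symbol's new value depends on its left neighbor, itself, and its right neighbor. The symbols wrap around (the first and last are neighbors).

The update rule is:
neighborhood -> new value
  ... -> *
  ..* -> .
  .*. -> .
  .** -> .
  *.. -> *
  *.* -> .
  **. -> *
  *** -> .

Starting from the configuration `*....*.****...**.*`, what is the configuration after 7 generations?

****......***..*..
...******...**..*.
**......***..**..*
.******...**..**..
......***..**..***
*****...**..**...*
....***..**..***..

....***..**..***..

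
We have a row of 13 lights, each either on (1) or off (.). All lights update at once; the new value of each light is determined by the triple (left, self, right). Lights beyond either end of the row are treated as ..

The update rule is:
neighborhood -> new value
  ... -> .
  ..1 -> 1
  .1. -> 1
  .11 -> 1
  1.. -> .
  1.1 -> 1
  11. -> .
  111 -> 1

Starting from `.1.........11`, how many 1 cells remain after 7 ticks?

3

11........11.
1........11..
1.......11...
1......11....
1.....11.....
1....11......
1...11.......
count of 1: 3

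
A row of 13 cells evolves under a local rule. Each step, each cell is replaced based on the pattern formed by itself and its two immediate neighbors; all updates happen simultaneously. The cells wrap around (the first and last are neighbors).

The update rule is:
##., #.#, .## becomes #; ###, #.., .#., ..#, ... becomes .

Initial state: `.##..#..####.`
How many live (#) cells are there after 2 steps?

.##.....#..#.
.##..........
count of #: 2

2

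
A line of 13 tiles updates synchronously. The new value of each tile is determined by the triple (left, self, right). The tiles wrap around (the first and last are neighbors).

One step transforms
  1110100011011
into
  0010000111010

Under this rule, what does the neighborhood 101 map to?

0

At position 3 the neighborhood is 101; the next row has 0 there.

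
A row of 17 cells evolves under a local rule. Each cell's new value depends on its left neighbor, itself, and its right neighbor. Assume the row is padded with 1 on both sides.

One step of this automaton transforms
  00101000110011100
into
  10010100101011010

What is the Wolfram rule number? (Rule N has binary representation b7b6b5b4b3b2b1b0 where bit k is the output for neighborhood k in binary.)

position 13: 111 → 1  (bit 7 = 1)
position 9: 110 → 0  (bit 6 = 0)
position 3: 101 → 1  (bit 5 = 1)
position 0: 100 → 1  (bit 4 = 1)
position 8: 011 → 1  (bit 3 = 1)
position 2: 010 → 0  (bit 2 = 0)
position 1: 001 → 0  (bit 1 = 0)
position 6: 000 → 0  (bit 0 = 0)
bits b7..b0 = 10111000 = 184

184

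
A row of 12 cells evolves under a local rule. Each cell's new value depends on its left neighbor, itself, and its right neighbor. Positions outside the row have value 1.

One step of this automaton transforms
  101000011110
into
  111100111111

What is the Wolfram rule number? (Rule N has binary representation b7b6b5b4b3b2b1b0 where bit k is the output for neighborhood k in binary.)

254

position 8: 111 → 1  (bit 7 = 1)
position 0: 110 → 1  (bit 6 = 1)
position 1: 101 → 1  (bit 5 = 1)
position 3: 100 → 1  (bit 4 = 1)
position 7: 011 → 1  (bit 3 = 1)
position 2: 010 → 1  (bit 2 = 1)
position 6: 001 → 1  (bit 1 = 1)
position 4: 000 → 0  (bit 0 = 0)
bits b7..b0 = 11111110 = 254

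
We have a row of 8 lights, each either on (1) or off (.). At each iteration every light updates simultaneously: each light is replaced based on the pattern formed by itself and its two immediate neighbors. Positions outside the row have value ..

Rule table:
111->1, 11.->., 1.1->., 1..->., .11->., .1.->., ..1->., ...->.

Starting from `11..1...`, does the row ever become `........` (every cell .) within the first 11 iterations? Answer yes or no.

........
all cells are . at iteration 1

yes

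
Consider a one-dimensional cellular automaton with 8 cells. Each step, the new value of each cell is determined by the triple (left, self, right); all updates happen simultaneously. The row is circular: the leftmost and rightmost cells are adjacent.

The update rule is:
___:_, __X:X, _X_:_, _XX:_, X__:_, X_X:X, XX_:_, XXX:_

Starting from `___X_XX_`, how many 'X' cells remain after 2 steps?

2

__X_X___
_X_X____
count of X: 2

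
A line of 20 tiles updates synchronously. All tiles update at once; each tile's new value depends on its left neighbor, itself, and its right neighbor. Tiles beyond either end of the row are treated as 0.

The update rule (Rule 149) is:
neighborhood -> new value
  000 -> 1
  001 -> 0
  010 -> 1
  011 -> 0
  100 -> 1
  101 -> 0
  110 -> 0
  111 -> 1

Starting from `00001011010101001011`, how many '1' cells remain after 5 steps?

11101000010101101000
01001111010100001111
01100110010111100110
00010001010011010001
11011101011000011101
count of 1: 12

12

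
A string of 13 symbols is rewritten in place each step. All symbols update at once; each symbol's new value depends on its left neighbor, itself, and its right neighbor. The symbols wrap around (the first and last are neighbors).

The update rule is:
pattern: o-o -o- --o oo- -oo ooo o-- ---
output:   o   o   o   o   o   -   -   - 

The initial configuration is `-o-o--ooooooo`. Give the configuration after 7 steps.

oo-o-oo-o----

step 1: oooo-oo-----o
step 2: ---oooo----oo
step 3: --oo--o---ooo
step 4: -ooo-oo--oo-o
step 5: oo-oooo-ooooo
step 6: -ooo--ooo----
step 7: oo-o-oo-o----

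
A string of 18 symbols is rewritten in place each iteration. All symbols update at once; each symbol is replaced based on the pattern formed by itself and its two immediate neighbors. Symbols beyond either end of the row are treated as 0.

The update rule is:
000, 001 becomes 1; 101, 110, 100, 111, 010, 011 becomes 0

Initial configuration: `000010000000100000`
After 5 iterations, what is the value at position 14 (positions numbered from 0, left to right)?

0

iteration 1: 111100111111001111
iteration 2: 000001000000010000
iteration 3: 111110011111100111
iteration 4: 000000100000001000
iteration 5: 111111001111110011
position 14 holds 0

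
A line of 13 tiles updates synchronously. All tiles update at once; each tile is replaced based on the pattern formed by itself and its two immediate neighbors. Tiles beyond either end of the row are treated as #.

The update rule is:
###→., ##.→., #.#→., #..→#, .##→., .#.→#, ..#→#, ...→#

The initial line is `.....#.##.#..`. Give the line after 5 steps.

######....###

step 1: ######....###
step 2: ......####...
step 3: ######....###  (repeats step 1; period 2)
step 5: ######....###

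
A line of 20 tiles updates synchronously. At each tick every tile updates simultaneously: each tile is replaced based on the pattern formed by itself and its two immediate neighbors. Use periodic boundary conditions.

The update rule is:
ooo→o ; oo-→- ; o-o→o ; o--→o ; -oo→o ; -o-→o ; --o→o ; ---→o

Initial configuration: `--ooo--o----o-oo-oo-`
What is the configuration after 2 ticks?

oooo-oooooooooo-oo-o
ooo-oooooooooo-oo-oo

ooo-oooooooooo-oo-oo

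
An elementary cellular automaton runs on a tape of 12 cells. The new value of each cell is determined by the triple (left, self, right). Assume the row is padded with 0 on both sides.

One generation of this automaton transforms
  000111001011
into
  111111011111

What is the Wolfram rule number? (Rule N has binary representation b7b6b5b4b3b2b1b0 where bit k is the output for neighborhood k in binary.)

position 4: 111 → 1  (bit 7 = 1)
position 5: 110 → 1  (bit 6 = 1)
position 9: 101 → 1  (bit 5 = 1)
position 6: 100 → 0  (bit 4 = 0)
position 3: 011 → 1  (bit 3 = 1)
position 8: 010 → 1  (bit 2 = 1)
position 2: 001 → 1  (bit 1 = 1)
position 0: 000 → 1  (bit 0 = 1)
bits b7..b0 = 11101111 = 239

239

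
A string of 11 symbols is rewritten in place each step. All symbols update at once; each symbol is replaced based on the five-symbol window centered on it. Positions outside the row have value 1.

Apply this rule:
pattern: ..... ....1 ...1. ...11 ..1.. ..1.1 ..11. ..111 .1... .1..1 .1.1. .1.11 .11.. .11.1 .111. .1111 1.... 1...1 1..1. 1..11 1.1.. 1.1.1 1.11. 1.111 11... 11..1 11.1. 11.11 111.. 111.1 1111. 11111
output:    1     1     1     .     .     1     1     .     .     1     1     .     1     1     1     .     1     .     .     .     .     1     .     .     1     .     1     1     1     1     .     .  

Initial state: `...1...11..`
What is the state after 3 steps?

1.1....11..
11..11.11..
.1..111.1..

.1..111.1..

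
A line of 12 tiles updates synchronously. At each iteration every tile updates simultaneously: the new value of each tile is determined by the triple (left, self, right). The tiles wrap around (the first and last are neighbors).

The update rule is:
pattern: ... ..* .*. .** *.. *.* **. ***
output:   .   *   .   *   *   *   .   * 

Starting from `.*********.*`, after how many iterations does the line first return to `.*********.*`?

12

*********.*.
********.*.*
*******.*.**
******.*.***
*****.*.****
****.*.*****
***.*.******
**.*.*******
*.*.********
.*.*********
*.*********.
.*********.*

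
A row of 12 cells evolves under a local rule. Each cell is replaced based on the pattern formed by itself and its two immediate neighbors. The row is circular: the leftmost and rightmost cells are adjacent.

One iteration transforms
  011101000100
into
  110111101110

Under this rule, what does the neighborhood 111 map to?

0

At position 2 the neighborhood is 111; the next row has 0 there.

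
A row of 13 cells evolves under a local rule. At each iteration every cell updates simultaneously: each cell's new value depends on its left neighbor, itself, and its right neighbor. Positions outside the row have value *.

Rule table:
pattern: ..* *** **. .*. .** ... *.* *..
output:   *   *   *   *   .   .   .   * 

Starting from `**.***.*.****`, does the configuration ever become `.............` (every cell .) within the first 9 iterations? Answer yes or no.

no

iteration 1: **..**.*..***
iteration 2: ****.*.***.**
iteration 3: ****.*..**..*
iteration 4: ****.***.***.
iteration 5: ****..**..**.
iteration 6: ******.***.*.
iteration 7: ******..**.*.
iteration 8: ********.*.*.
iteration 9: ********.*.*.
iteration 9 is ********.*.*., still not uniform .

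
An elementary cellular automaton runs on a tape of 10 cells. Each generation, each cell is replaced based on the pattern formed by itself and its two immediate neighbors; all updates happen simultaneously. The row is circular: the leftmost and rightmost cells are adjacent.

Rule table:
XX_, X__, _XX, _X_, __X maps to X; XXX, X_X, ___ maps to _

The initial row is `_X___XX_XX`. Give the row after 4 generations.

_XX_X_X_XX

_XX_XXX_XX
_XX_X_X_XX
_XX_X_X_XX  (fixed point — unchanged through generation 4)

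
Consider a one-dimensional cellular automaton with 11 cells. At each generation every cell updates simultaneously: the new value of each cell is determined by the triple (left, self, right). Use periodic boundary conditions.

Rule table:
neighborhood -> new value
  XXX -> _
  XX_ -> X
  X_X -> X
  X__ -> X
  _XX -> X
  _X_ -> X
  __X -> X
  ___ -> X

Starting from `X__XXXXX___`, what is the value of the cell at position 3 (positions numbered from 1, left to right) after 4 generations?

XXXX___XXXX
___XXXXX___
XXXX___XXXX  (repeats generation 1; period 2)
generation 4: ___XXXXX___
position 3 holds _

_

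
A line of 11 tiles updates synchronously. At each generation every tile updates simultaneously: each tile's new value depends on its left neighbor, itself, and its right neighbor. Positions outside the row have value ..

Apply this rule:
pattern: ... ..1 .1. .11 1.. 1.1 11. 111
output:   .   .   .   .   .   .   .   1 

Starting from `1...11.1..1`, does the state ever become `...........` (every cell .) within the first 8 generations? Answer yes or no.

yes

generation 1: ...........
all cells are . at generation 1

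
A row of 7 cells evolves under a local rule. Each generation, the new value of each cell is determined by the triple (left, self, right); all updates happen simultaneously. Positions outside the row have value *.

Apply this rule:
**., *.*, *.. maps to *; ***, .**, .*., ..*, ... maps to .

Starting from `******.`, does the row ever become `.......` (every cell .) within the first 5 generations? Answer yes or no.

generation 1: .....**
generation 2: *......
generation 3: **.....
generation 4: .**....
generation 5: *.**...
generation 5 is *.**..., still not uniform .

no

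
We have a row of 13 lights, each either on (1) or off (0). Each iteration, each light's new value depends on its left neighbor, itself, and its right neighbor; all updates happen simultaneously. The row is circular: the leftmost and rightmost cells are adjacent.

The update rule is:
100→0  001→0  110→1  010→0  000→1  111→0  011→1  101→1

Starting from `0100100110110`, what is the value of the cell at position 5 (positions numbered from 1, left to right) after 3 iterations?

0

0000000111110
1111110100010
1000011001001
position 5 holds 0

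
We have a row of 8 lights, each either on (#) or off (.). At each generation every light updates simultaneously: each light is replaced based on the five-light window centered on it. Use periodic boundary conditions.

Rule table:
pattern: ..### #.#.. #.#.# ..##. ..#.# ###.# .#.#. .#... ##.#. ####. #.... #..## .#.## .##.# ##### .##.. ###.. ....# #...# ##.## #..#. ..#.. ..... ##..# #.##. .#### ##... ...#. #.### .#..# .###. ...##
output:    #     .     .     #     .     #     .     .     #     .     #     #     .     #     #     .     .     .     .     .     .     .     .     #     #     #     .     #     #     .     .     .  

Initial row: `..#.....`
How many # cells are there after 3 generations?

.#..#...
#.....#.
..#..#..
count of #: 2

2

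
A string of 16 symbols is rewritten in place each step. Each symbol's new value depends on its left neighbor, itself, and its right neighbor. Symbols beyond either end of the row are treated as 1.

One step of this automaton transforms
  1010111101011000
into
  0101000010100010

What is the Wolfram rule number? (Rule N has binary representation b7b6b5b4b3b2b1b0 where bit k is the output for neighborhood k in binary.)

position 5: 111 → 0  (bit 7 = 0)
position 0: 110 → 0  (bit 6 = 0)
position 1: 101 → 1  (bit 5 = 1)
position 13: 100 → 0  (bit 4 = 0)
position 4: 011 → 0  (bit 3 = 0)
position 2: 010 → 0  (bit 2 = 0)
position 15: 001 → 0  (bit 1 = 0)
position 14: 000 → 1  (bit 0 = 1)
bits b7..b0 = 00100001 = 33

33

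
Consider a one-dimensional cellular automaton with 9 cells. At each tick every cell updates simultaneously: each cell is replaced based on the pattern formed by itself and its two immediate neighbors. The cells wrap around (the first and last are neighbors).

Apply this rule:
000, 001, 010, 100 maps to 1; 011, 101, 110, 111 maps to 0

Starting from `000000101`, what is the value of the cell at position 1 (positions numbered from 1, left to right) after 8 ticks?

111111101
000000000
111111111
000000000  (repeats tick 2; period 2)
tick 8: 000000000
position 1 holds 0

0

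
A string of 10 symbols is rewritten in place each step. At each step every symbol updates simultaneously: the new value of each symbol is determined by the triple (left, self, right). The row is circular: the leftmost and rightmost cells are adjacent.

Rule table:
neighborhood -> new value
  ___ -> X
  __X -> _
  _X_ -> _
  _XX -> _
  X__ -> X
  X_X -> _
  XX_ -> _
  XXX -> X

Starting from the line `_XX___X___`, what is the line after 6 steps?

___X__X___

step 1: ___XX__XXX
step 2: XX___X__X_
step 3: __XX__X___
step 4: X___X__XXX
step 5: _XX__X__XX
step 6: ___X__X___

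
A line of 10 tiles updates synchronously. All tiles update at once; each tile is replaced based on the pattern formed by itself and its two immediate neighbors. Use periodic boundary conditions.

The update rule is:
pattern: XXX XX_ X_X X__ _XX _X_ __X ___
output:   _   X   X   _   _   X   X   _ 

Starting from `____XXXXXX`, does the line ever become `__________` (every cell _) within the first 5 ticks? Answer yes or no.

___X_____X
__XX____XX
_X_X___X_X
XXXX__XXXX
___X_X____
tick 5 is ___X_X____, still not uniform _

no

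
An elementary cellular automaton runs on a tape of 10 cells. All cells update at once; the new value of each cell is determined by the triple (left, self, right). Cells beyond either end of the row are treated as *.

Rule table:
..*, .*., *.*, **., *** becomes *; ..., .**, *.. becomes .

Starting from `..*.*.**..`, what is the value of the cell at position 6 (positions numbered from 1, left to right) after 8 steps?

.*****.*.*
*.*******.
**.*******
***.******
****.*****
*****.****
******.***
*******.**
position 6 holds *

*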